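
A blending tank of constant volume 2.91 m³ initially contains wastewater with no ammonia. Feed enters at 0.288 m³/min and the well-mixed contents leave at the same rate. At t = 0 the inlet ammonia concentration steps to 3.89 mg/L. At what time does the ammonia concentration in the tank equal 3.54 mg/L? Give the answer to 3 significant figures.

Species balance: V dC/dt = Q(C_in − C) ⇒ τ = V/Q = 10.104 min.
C(t) = C_in + (C₀ − C_in) e^(−t/τ). Set C = 3.54 and solve for t:
e^(−t/τ) = (C − C_in)/(C₀ − C_in) = (3.54 − 3.89)/(0 − 3.89) = 0.089974
t = −τ ln(…) = 10.104 × 2.4082 = 24.333 min.

24.3 min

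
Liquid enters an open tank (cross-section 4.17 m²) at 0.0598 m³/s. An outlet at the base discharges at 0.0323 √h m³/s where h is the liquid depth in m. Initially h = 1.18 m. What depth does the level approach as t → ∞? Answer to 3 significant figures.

3.43 m

Accumulation of liquid (constant cross-section A): A dh/dt = Q_in − 0.0323 √h. At steady state dh/dt = 0:
Q_in = 0.0323 √h_ss ⇒ √h_ss = 0.0598/0.0323 = 1.8514.
h_ss = 1.8514² = 3.4277 m. (Since h₀ = 1.18 m < h_ss, the level will rise toward this value.)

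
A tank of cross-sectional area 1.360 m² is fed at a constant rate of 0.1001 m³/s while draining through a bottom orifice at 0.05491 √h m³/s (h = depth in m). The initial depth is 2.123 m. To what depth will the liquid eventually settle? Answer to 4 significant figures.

Level balance: A dh/dt = 0.1001 − 0.05491 √h. Setting dh/dt = 0:
Q_in = 0.05491 √h_ss ⇒ √h_ss = 0.1001/0.05491 = 1.82298.
h_ss = 1.82298² = 3.32327 m. (Since h₀ = 2.123 m < h_ss, the level will rise toward this value.)

3.323 m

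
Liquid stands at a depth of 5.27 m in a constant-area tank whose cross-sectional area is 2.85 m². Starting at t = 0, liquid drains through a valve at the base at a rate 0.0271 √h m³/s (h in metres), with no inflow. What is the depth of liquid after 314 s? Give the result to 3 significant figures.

0.644 m

Mass balance (ρ constant): A dh/dt = −0.0271 √h.
This is separable: 2 d(√h)/dt = −0.0271/A, so √h = √h₀ − (0.0271/(2A)) t.
√h = √5.27 − 0.0271·314/(2·2.85) = 2.2956 − 1.4929 = 0.80277.
h = 0.80277² = 0.64444 m.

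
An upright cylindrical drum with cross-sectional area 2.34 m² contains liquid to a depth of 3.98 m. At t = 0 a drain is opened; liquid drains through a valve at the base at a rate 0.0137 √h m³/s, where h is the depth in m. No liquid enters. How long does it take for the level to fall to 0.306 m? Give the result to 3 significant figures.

Accumulation of liquid (constant cross-section A): A dh/dt = −0.0137 √h.
Separate and integrate: 2(√h − √h₀) = −(0.0137/A) t.
t = 2A(√h₀ − √h)/0.0137 = 2·2.34·(√3.98 − √0.306)/0.0137
  = 4.6800 × (1.9950 − 0.55317) / 0.0137 = 492.53 s.

493 s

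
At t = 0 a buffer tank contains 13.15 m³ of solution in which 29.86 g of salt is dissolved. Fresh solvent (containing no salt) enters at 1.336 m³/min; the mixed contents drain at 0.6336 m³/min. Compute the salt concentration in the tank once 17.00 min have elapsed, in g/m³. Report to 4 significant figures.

0.6645 g/m³

Let m(t) be the amount of salt. Volume: V(t) = V₀ + (Q_in − Q_out) t = 13.15 + 0.702400 t; V(17.00) = 25.0908 m³.
No salt enters, so dm/dt = −Q_out · (m/V).
dm/m = −Q_out dt/(V₀ + 0.702400 t); integrating gives ln(m/m₀) = −(Q_out/(Q_in−Q_out)) ln(V/V₀).
m = m₀ (V₀/V)^(Q_out/(Q_in−Q_out)) = 29.86 × (13.15/25.0908)^(0.902050) = 16.6719 g.
C = m/V = 16.6719/25.0908 = 0.664462 g/m³.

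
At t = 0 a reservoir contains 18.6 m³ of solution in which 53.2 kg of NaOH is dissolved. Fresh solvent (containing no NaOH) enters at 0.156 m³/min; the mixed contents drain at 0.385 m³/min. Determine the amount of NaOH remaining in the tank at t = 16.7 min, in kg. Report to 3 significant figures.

Total volume: dV/dt = Q_in − Q_out = -0.22900 m³/min, so V(t) = 18.6 − 0.22900 t and V(16.7) = 14.776 m³.
No NaOH enters, so dm/dt = −Q_out · (m/V).
dm/m = −Q_out dt/(V₀ − 0.22900 t); integrating gives ln(m/m₀) = −(Q_out/(Q_in−Q_out)) ln(V/V₀).
m = m₀ (V₀/V)^(Q_out/(Q_in−Q_out)) = 53.2 × (18.6/14.776)^(-1.6812) = 36.128 kg.

36.1 kg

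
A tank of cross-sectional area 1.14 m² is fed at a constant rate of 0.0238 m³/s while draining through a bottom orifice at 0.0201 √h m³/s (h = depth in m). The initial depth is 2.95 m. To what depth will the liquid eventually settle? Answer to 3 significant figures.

Mass balance (ρ constant): A dh/dt = Q_in − 0.0201 √h. At steady state dh/dt = 0:
Q_in = 0.0201 √h_ss ⇒ √h_ss = 0.0238/0.0201 = 1.1841.
h_ss = 1.1841² = 1.4020 m. (Since h₀ = 2.95 m > h_ss, the level will fall toward this value.)

1.40 m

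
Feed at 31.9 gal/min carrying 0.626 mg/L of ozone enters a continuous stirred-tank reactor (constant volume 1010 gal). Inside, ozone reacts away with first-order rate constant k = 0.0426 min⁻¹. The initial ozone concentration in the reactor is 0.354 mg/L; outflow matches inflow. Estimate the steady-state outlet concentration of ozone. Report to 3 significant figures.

Accumulation = in − out − consumed: V dC/dt = Q C_in − Q C − k V C.
At steady state: 0 = Q C_in − (Q + kV) C_ss, so C_ss = Q C_in/(Q + kV).
C_ss = 31.9·0.626/(31.9 + 0.0426·1010) = 19.969/74.926 = 0.26652 mg/L.

0.267 mg/L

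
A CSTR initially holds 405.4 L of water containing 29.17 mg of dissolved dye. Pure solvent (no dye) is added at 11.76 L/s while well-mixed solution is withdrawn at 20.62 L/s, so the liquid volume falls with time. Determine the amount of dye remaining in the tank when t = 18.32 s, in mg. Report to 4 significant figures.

Total volume: dV/dt = Q_in − Q_out = -8.86000 L/s, so V(t) = 405.4 − 8.86000 t and V(18.32) = 243.085 L.
Species balance (pure solvent in): dm/dt = −Q_out · m/V(t).
dm/m = −Q_out dt/(V₀ − 8.86000 t); integrating gives ln(m/m₀) = −(Q_out/(Q_in−Q_out)) ln(V/V₀).
m = m₀ (V₀/V)^(Q_out/(Q_in−Q_out)) = 29.17 × (405.4/243.085)^(-2.32731) = 8.87114 mg.

8.871 mg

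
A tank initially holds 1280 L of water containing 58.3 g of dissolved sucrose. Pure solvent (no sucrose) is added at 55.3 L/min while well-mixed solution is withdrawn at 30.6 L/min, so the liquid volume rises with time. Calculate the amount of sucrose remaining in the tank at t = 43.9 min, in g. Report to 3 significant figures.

Let m(t) be the amount of sucrose. Volume: V(t) = V₀ + (Q_in − Q_out) t = 1280 + 24.700 t; V(43.9) = 2364.3 L.
No sucrose enters, so dm/dt = −Q_out · (m/V).
Separate: dm/m = −Q_out dt/V(t) ⇒ ln(m/m₀) = −(Q_out/(Q_in−Q_out)) ln(V/V₀).
m = m₀ (V₀/V)^(Q_out/(Q_in−Q_out)) = 58.3 × (1280/2364.3)^(1.2389) = 27.259 g.

27.3 g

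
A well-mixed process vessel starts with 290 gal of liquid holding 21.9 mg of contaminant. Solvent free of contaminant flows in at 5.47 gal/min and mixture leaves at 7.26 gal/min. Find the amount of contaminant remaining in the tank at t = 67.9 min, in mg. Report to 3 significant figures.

2.42 mg

Total volume: dV/dt = Q_in − Q_out = -1.7900 gal/min, so V(t) = 290 − 1.7900 t and V(67.9) = 168.46 gal.
Species balance (pure solvent in): dm/dt = −Q_out · m/V(t).
Separate: dm/m = −Q_out dt/V(t) ⇒ ln(m/m₀) = −(Q_out/(Q_in−Q_out)) ln(V/V₀).
m = m₀ (V₀/V)^(Q_out/(Q_in−Q_out)) = 21.9 × (290/168.46)^(-4.0559) = 2.4191 mg.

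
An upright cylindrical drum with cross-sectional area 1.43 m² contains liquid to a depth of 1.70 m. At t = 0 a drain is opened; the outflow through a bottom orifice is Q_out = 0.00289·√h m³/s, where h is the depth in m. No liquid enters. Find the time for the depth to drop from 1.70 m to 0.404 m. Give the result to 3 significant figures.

A dh/dt = −Q_out = −0.00289 √h.
This is separable: 2 d(√h)/dt = −0.00289/A, so √h = √h₀ − (0.00289/(2A)) t.
t = 2A(√h₀ − √h)/0.00289 = 2·1.43·(√1.70 − √0.404)/0.00289
  = 2.8600 × (1.3038 − 0.63561) / 0.00289 = 661.29 s.

661 s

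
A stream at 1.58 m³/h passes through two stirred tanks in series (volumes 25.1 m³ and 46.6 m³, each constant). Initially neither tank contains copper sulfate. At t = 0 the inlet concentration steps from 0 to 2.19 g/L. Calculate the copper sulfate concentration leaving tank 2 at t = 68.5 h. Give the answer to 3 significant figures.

Each tank obeys Vᵢ dCᵢ/dt = Q(Cᵢ₋₁ − Cᵢ), so τᵢ = Vᵢ/Q.
τ₁ = 25.1/1.58 = 15.886 h; τ₂ = 46.6/1.58 = 29.494 h.
Tank 1: C₁ = C_in(1 − e^(−t/τ₁)). Tank 2 (τ₁ ≠ τ₂): C₂ = C_in[1 − (τ₁ e^(−t/τ₁) − τ₂ e^(−t/τ₂))/(τ₁ − τ₂)].
At t = 68.5: e^(−t/τ₁) = 0.013407, e^(−t/τ₂) = 0.098025.
C₂ = 2.19·[1 − (15.886·0.013407 − 29.494·0.098025)/(-13.608)] = 2.19·0.80319 = 1.7590 g/L.

1.76 g/L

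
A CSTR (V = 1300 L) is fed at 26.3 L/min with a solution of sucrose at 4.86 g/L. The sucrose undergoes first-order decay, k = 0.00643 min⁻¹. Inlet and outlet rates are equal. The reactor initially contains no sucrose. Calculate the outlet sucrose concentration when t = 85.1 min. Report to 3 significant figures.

3.31 g/L

V dC/dt = Q(C_in − C) − k V C.
This is linear with rate a = Q/V + k = 0.026661 min⁻¹.
C_ss = Q C_in/(Q + kV) = 3.6879 g/L; C(t) = C_ss + (C₀ − C_ss) e^(−a t).
C(85.1) = 3.6879 + (-3.6879)·e^(−0.026661·85.1) = 3.6879 + (-3.6879)·0.10343 = 3.3064 g/L.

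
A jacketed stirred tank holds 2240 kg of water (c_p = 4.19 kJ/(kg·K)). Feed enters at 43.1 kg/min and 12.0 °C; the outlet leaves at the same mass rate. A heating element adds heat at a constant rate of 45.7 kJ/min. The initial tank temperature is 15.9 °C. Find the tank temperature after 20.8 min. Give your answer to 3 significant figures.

Unsteady energy balance on the tank contents: M c_p dT/dt = ṁ c_p (T_in − T) + 45.7.
Rearrange: dT/dt = (T_ss − T)/τ with τ = M/ṁ = 51.972 min and T_ss = T_in + Q̇/(ṁ c_p) = 12.253 °C.
This is linear first-order; T(t) = T_ss + (T₀ − T_ss) e^(−t/τ).
T(20.8) = 12.253 + (3.6469)·e^(−20.8/51.972) = 12.253 + (3.6469)·0.67018 = 14.697 °C.

14.7 °C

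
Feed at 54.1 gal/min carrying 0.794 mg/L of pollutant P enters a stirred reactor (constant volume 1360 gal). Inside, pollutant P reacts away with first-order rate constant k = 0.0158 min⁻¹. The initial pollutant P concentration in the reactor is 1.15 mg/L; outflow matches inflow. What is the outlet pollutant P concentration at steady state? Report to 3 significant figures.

Accumulation = in − out − consumed: V dC/dt = Q C_in − Q C − k V C.
At steady state: 0 = Q C_in − (Q + kV) C_ss, so C_ss = Q C_in/(Q + kV).
C_ss = 54.1·0.794/(54.1 + 0.0158·1360) = 42.955/75.588 = 0.56828 mg/L.

0.568 mg/L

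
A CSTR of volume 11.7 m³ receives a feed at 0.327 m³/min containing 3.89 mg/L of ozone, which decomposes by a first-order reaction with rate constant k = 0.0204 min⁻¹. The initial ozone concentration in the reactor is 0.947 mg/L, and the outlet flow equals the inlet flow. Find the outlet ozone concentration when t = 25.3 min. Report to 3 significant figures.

Species balance: V dC/dt = Q C_in − Q C − k V C.
dC/dt = (Q/V) C_in − (Q/V + k) C; effective rate a = Q/V + k = 0.027949 + 0.0204 = 0.048349 min⁻¹.
C_ss = Q C_in/(Q + kV) = 2.2487 mg/L; C(t) = C_ss + (C₀ − C_ss) e^(−a t).
C(25.3) = 2.2487 + (-1.3017)·e^(−0.048349·25.3) = 2.2487 + (-1.3017)·0.29428 = 1.8656 mg/L.

1.87 mg/L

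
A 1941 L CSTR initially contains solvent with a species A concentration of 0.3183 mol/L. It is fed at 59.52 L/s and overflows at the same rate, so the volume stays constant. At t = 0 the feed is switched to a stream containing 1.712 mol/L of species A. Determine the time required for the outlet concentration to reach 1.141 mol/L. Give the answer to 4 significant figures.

29.10 s

Accumulation = in − out for the solute gives V dC/dt = Q(C_in − C), so τ = V/Q = 32.6109 s.
C(t) = C_in + (C₀ − C_in) e^(−t/τ). Set C = 1.141 and solve for t:
e^(−t/τ) = (C − C_in)/(C₀ − C_in) = (1.141 − 1.712)/(0.3183 − 1.712) = 0.409701
t = −τ ln(…) = 32.6109 × 0.892328 = 29.0996 s.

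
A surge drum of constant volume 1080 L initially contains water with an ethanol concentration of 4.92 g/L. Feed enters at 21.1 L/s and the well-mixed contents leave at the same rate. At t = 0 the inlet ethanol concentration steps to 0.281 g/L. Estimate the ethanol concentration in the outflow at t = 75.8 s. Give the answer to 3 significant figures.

1.34 g/L

Mass balance on the solute (V constant): V dC/dt = Q(C_in − C).
Rewrite as dC/dt + C/τ = C_in/τ, τ = V/Q = 51.185 s.
This is linear first-order; C(t) = C_in + (C₀ − C_in) e^(−t/τ).
C(75.8) = 0.281 + (4.92 − 0.281)·e^(−75.8/51.185) = 0.281 + (4.6390)·0.22743 = 1.3361 g/L.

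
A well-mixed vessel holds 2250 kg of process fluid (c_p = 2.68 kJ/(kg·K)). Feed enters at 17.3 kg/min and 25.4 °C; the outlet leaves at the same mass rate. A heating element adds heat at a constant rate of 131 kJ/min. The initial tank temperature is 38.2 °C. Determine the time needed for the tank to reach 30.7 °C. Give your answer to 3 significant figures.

M c_p dT/dt = ṁ c_p (T_in − T) + Q̇.
τ = M/ṁ = 130.06 min; T_ss = T_in + Q̇/(ṁ c_p) = 28.225 °C.
T(t) = T_ss + (T₀ − T_ss) e^(−t/τ). Set T = 30.7:
e^(−t/τ) = (30.7 − 28.225)/(38.2 − 28.225) = 0.24809
t = −130.06 · ln(0.24809) = 181.30 min.

181 min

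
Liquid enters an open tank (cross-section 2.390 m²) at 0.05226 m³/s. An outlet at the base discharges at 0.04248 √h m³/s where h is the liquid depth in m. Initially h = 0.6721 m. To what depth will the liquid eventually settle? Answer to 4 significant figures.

1.513 m

Level balance: A dh/dt = 0.05226 − 0.04248 √h. Setting dh/dt = 0:
Q_in = 0.04248 √h_ss ⇒ √h_ss = 0.05226/0.04248 = 1.23023.
h_ss = 1.23023² = 1.51346 m. (Since h₀ = 0.6721 m < h_ss, the level will rise toward this value.)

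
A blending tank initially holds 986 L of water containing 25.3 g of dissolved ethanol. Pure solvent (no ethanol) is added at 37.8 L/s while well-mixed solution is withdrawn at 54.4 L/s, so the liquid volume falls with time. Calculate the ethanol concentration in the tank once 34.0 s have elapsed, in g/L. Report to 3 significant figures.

0.00371 g/L

Let m(t) be the amount of ethanol. Volume: V(t) = V₀ + (Q_in − Q_out) t = 986 − 16.600 t; V(34.0) = 421.60 L.
Solute balance: dm/dt = 0 − Q_out C = −Q_out m/V(t).
dm/m = −Q_out dt/(V₀ − 16.600 t); integrating gives ln(m/m₀) = −(Q_out/(Q_in−Q_out)) ln(V/V₀).
m = m₀ (V₀/V)^(Q_out/(Q_in−Q_out)) = 25.3 × (986/421.60)^(-3.2771) = 1.5630 g.
C = m/V = 1.5630/421.60 = 0.0037072 g/L.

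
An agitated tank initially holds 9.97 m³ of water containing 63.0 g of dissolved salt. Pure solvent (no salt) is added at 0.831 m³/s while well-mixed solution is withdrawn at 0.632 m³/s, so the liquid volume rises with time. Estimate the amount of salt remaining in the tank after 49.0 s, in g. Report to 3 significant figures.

7.22 g

Let m(t) be the amount of salt. Volume: V(t) = V₀ + (Q_in − Q_out) t = 9.97 + 0.19900 t; V(49.0) = 19.721 m³.
Species balance (pure solvent in): dm/dt = −Q_out · m/V(t).
Separate: dm/m = −Q_out dt/V(t) ⇒ ln(m/m₀) = −(Q_out/(Q_in−Q_out)) ln(V/V₀).
m = m₀ (V₀/V)^(Q_out/(Q_in−Q_out)) = 63.0 × (9.97/19.721)^(3.1759) = 7.2200 g.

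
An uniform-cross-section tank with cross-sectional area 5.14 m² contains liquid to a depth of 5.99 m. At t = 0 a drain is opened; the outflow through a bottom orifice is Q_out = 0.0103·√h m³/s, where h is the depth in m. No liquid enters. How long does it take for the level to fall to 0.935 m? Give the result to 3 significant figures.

Accumulation of liquid (constant cross-section A): A dh/dt = −0.0103 √h.
Separate and integrate: 2(√h − √h₀) = −(0.0103/A) t.
t = 2A(√h₀ − √h)/0.0103 = 2·5.14·(√5.99 − √0.935)/0.0103
  = 10.280 × (2.4474 − 0.96695) / 0.0103 = 1477.6 s.

1480 s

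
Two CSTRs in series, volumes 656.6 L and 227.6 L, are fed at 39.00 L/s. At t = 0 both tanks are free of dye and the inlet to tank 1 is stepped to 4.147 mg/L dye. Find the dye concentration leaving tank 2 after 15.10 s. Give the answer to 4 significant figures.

1.724 mg/L

Each tank obeys Vᵢ dCᵢ/dt = Q(Cᵢ₋₁ − Cᵢ), so τᵢ = Vᵢ/Q.
τ₁ = 656.6/39.00 = 16.8359 s; τ₂ = 227.6/39.00 = 5.83590 s.
Tank 1: C₁ = C_in(1 − e^(−t/τ₁)). Tank 2 (τ₁ ≠ τ₂): C₂ = C_in[1 − (τ₁ e^(−t/τ₁) − τ₂ e^(−t/τ₂))/(τ₁ − τ₂)].
At t = 15.10: e^(−t/τ₁) = 0.407835, e^(−t/τ₂) = 0.0752128.
C₂ = 4.147·[1 − (16.8359·0.407835 − 5.83590·0.0752128)/(11.0000)] = 4.147·0.415697 = 1.72390 mg/L.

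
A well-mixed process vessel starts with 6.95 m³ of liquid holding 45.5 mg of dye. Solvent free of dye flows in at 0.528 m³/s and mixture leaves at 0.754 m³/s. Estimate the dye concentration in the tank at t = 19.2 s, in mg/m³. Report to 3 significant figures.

0.665 mg/m³

Let m(t) be the amount of dye. Volume: V(t) = V₀ + (Q_in − Q_out) t = 6.95 − 0.22600 t; V(19.2) = 2.6108 m³.
Species balance (pure solvent in): dm/dt = −Q_out · m/V(t).
dm/m = −Q_out dt/(V₀ − 0.22600 t); integrating gives ln(m/m₀) = −(Q_out/(Q_in−Q_out)) ln(V/V₀).
m = m₀ (V₀/V)^(Q_out/(Q_in−Q_out)) = 45.5 × (6.95/2.6108)^(-3.3363) = 1.7353 mg.
C = m/V = 1.7353/2.6108 = 0.66468 mg/m³.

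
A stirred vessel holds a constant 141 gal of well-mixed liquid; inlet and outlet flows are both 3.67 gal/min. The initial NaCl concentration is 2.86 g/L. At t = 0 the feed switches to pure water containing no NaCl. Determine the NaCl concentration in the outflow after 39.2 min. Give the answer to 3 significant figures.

1.03 g/L

Transient balance on the dissolved component: V dC/dt = Q(C_in − C).
Rewrite as dC/dt + C/τ = C_in/τ, τ = V/Q = 38.420 min.
This is linear first-order; C(t) = C_in + (C₀ − C_in) e^(−t/τ).
C(39.2) = 0 + (2.86 − 0)·e^(−39.2/38.420) = 0 + (2.8600)·0.36048 = 1.0310 g/L.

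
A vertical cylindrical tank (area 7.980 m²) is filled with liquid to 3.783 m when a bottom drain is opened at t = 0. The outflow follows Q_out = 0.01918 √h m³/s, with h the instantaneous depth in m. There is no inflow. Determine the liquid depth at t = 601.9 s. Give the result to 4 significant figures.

1.492 m

With no inflow, A dh/dt = −0.01918 √h.
∫ h^(−1/2) dh = −(0.01918/A) ∫ dt, giving 2√h = 2√h₀ − (0.01918/A) t.
√h = √3.783 − 0.01918·601.9/(2·7.980) = 1.94499 − 0.723336 = 1.22166.
h = 1.22166² = 1.49245 m.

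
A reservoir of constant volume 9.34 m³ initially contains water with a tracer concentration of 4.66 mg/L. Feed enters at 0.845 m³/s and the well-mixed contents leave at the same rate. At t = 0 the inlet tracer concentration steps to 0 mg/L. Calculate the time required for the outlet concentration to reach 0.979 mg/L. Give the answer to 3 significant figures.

Species balance on the tank: V dC/dt = Q(C_in − C), so τ = V/Q = 11.053 s.
C(t) = C_in + (C₀ − C_in) e^(−t/τ). Set C = 0.979 and solve for t:
e^(−t/τ) = (C − C_in)/(C₀ − C_in) = (0.979 − 0)/(4.66 − 0) = 0.21009
t = −τ ln(…) = 11.053 × 1.5602 = 17.246 s.

17.2 s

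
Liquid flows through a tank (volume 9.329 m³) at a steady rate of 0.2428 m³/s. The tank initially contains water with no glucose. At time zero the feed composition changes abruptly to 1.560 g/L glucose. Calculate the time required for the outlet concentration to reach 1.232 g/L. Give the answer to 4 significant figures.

Mass balance on the solute (V constant): V dC/dt = Q(C_in − C), so τ = V/Q = 38.4226 s.
C(t) = C_in + (C₀ − C_in) e^(−t/τ). Set C = 1.232 and solve for t:
e^(−t/τ) = (C − C_in)/(C₀ − C_in) = (1.232 − 1.560)/(0 − 1.560) = 0.210256
t = −τ ln(…) = 38.4226 × 1.55943 = 59.9172 s.

59.92 s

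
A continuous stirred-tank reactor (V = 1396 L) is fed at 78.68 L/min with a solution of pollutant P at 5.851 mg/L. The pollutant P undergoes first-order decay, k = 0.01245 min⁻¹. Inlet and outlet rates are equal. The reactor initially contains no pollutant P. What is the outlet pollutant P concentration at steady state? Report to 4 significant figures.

Accumulation = in − out − consumed: V dC/dt = Q C_in − Q C − k V C.
Steady state (dC/dt = 0): C_ss = Q C_in/(Q + kV) = C_in/(1 + kV/Q).
C_ss = 78.68·5.851/(78.68 + 0.01245·1396) = 460.357/96.0602 = 4.79238 mg/L.

4.792 mg/L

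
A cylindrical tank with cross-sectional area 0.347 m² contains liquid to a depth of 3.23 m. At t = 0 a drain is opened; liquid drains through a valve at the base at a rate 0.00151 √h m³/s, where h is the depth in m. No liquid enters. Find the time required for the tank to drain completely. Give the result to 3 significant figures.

With no inflow, A dh/dt = −0.00151 √h.
This is separable: 2 d(√h)/dt = −0.00151/A, so √h = √h₀ − (0.00151/(2A)) t.
Tank is empty when √h = 0: t_empty = 2A√h₀/0.00151.
t_empty = 2·0.347·√3.23/0.00151 = 0.69400·1.7972/0.00151 = 826.01 s.

826 s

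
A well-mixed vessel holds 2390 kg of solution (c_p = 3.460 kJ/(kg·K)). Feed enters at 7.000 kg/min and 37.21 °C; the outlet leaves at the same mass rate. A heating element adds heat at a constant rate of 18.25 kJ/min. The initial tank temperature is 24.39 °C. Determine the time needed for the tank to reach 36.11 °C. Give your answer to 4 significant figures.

679.8 min

M c_p dT/dt = ṁ c_p (T_in − T) + Q̇.
τ = M/ṁ = 341.429 min; T_ss = T_in + Q̇/(ṁ c_p) = 37.9635 °C.
T(t) = T_ss + (T₀ − T_ss) e^(−t/τ). Set T = 36.11:
e^(−t/τ) = (36.11 − 37.9635)/(24.39 − 37.9635) = 0.136553
t = −341.429 · ln(0.136553) = 679.798 min.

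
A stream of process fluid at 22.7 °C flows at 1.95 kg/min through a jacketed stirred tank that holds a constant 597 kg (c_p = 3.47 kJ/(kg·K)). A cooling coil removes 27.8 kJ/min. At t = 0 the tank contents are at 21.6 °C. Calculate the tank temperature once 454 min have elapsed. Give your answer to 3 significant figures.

M c_p dT/dt = ṁ c_p (T_in − T) − Q̇.
Rearrange: dT/dt = (T_ss − T)/τ with τ = M/ṁ = 306.15 min and T_ss = T_in − Q̇/(ṁ c_p) = 18.592 °C.
T approaches T_ss exponentially: T(t) = T_ss + (T₀ − T_ss) e^(−t/τ).
T(454) = 18.592 + (3.0085)·e^(−454/306.15) = 18.592 + (3.0085)·0.22698 = 19.274 °C.

19.3 °C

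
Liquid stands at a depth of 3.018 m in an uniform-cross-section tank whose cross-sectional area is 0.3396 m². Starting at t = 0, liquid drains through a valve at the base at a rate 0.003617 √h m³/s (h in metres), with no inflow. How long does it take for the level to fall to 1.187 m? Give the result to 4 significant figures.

With no inflow, A dh/dt = −0.003617 √h.
∫ h^(−1/2) dh = −(0.003617/A) ∫ dt, giving 2√h = 2√h₀ − (0.003617/A) t.
t = 2A(√h₀ − √h)/0.003617 = 2·0.3396·(√3.018 − √1.187)/0.003617
  = 0.679200 × (1.73724 − 1.08950) / 0.003617 = 121.633 s.

121.6 s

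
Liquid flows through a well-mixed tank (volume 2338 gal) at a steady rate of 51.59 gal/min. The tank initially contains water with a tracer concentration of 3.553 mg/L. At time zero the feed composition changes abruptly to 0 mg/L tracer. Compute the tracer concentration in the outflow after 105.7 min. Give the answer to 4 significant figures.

0.3449 mg/L

Unsteady species balance (constant V, well mixed): V dC/dt = Q(C_in − C).
Rewrite as dC/dt + C/τ = C_in/τ, τ = V/Q = 45.3189 min.
Integrating: C(t) = C_in + (C₀ − C_in) e^(−t/τ).
C(105.7) = 0 + (3.553 − 0)·e^(−105.7/45.3189) = 0 + (3.55300)·0.0970662 = 0.344876 mg/L.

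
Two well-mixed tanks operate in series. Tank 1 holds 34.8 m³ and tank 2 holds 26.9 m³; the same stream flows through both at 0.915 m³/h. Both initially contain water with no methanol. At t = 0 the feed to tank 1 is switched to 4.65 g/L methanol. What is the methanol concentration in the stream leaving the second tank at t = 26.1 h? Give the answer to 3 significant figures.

0.854 g/L

Time constants: τᵢ = Vᵢ/Q for each well-mixed tank.
τ₁ = 34.8/0.915 = 38.033 h; τ₂ = 26.9/0.915 = 29.399 h.
Solving the cascade with C₁(0)=C₂(0)=0 gives C₂(t) = C_in[1 − (τ₁ e^(−t/τ₁) − τ₂ e^(−t/τ₂))/(τ₁ − τ₂)].
At t = 26.1: e^(−t/τ₁) = 0.50346, e^(−t/τ₂) = 0.41157.
C₂ = 4.65·[1 − (38.033·0.50346 − 29.399·0.41157)/(8.6339)] = 4.65·0.18363 = 0.85388 g/L.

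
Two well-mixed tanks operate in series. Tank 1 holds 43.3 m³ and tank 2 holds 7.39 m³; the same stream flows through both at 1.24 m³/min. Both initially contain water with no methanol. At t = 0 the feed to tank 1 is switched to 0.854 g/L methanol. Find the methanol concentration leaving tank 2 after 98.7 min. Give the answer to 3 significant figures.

Each tank obeys Vᵢ dCᵢ/dt = Q(Cᵢ₋₁ − Cᵢ), so τᵢ = Vᵢ/Q.
τ₁ = 43.3/1.24 = 34.919 min; τ₂ = 7.39/1.24 = 5.9597 min.
Solving the cascade with C₁(0)=C₂(0)=0 gives C₂(t) = C_in[1 − (τ₁ e^(−t/τ₁) − τ₂ e^(−t/τ₂))/(τ₁ − τ₂)].
At t = 98.7: e^(−t/τ₁) = 0.059219, e^(−t/τ₂) = 6.4198e-08.
C₂ = 0.854·[1 − (34.919·0.059219 − 5.9597·6.4198e-08)/(28.960)] = 0.854·0.92859 = 0.79302 g/L.

0.793 g/L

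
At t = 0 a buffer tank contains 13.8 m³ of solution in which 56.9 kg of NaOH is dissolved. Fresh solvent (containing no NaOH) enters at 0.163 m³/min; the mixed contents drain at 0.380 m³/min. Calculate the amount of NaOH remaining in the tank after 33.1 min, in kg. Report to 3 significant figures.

15.7 kg

Total volume: dV/dt = Q_in − Q_out = -0.21700 m³/min, so V(t) = 13.8 − 0.21700 t and V(33.1) = 6.6173 m³.
No NaOH enters, so dm/dt = −Q_out · (m/V).
dm/m = −Q_out dt/(V₀ − 0.21700 t); integrating gives ln(m/m₀) = −(Q_out/(Q_in−Q_out)) ln(V/V₀).
m = m₀ (V₀/V)^(Q_out/(Q_in−Q_out)) = 56.9 × (13.8/6.6173)^(-1.7512) = 15.709 kg.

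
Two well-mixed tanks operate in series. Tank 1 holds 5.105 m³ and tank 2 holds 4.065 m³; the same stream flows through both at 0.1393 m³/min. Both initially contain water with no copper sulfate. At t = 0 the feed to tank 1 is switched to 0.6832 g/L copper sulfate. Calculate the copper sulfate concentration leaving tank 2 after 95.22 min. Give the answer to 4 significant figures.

Each tank obeys Vᵢ dCᵢ/dt = Q(Cᵢ₋₁ − Cᵢ), so τᵢ = Vᵢ/Q.
τ₁ = 5.105/0.1393 = 36.6475 min; τ₂ = 4.065/0.1393 = 29.1816 min.
Tank 1: C₁ = C_in(1 − e^(−t/τ₁)). Tank 2 (τ₁ ≠ τ₂): C₂ = C_in[1 − (τ₁ e^(−t/τ₁) − τ₂ e^(−t/τ₂))/(τ₁ − τ₂)].
At t = 95.22: e^(−t/τ₁) = 0.0744025, e^(−t/τ₂) = 0.0382729.
C₂ = 0.6832·[1 − (36.6475·0.0744025 − 29.1816·0.0382729)/(7.46590)] = 0.6832·0.784379 = 0.535888 g/L.

0.5359 g/L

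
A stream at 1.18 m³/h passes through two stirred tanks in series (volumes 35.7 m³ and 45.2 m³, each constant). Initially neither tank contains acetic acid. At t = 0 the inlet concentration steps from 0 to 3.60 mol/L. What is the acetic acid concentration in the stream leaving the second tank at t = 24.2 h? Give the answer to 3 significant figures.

0.573 mol/L

Each tank obeys Vᵢ dCᵢ/dt = Q(Cᵢ₋₁ − Cᵢ), so τᵢ = Vᵢ/Q.
τ₁ = 35.7/1.18 = 30.254 h; τ₂ = 45.2/1.18 = 38.305 h.
Tank 1: C₁ = C_in(1 − e^(−t/τ₁)). Tank 2 (τ₁ ≠ τ₂): C₂ = C_in[1 − (τ₁ e^(−t/τ₁) − τ₂ e^(−t/τ₂))/(τ₁ − τ₂)].
At t = 24.2: e^(−t/τ₁) = 0.44938, e^(−t/τ₂) = 0.53165.
C₂ = 3.60·[1 − (30.254·0.44938 − 38.305·0.53165)/(-8.0508)] = 3.60·0.15919 = 0.57307 mol/L.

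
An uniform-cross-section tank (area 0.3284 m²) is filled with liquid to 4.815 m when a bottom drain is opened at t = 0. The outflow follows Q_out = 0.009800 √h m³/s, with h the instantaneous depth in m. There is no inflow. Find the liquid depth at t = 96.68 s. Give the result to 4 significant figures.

0.5652 m

Volume balance on the tank: A dh/dt = −0.009800 √h.
This is separable: 2 d(√h)/dt = −0.009800/A, so √h = √h₀ − (0.009800/(2A)) t.
√h = √4.815 − 0.009800·96.68/(2·0.3284) = 2.19431 − 1.44255 = 0.751765.
h = 0.751765² = 0.565151 m.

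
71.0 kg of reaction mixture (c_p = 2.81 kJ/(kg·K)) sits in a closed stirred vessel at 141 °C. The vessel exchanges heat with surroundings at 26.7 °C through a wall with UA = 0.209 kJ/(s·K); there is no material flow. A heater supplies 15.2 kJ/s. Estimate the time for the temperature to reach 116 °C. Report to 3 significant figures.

Lumped-capacitance energy balance: M c_p dT/dt = UA(T_amb − T) + Q̇.
τ = M c_p/UA = 954.59 s; T_ss = T_amb + Q̇/UA = 26.7 + 15.2/0.209 = 99.427 °C.
T(t) = T_ss + (T₀ − T_ss)e^(−t/τ); set T = 116:
t = −τ ln[(T − T_ss)/(T₀ − T_ss)] = −954.59 · ln(0.39864) = 877.93 s.

878 s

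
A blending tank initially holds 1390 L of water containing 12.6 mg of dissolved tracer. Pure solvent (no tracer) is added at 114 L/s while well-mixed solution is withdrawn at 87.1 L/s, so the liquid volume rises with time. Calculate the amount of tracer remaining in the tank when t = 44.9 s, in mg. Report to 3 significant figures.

Let m(t) be the amount of tracer. Volume: V(t) = V₀ + (Q_in − Q_out) t = 1390 + 26.900 t; V(44.9) = 2597.8 L.
Species balance (pure solvent in): dm/dt = −Q_out · m/V(t).
Separate: dm/m = −Q_out dt/V(t) ⇒ ln(m/m₀) = −(Q_out/(Q_in−Q_out)) ln(V/V₀).
m = m₀ (V₀/V)^(Q_out/(Q_in−Q_out)) = 12.6 × (1390/2597.8)^(3.2379) = 1.6633 mg.

1.66 mg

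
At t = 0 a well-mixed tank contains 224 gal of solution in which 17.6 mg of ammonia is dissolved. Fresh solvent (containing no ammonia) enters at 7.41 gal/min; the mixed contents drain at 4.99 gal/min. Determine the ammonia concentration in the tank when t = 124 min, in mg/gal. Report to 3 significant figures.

Let m(t) be the amount of ammonia. Volume: V(t) = V₀ + (Q_in − Q_out) t = 224 + 2.4200 t; V(124) = 524.08 gal.
Species balance (pure solvent in): dm/dt = −Q_out · m/V(t).
Separate: dm/m = −Q_out dt/V(t) ⇒ ln(m/m₀) = −(Q_out/(Q_in−Q_out)) ln(V/V₀).
m = m₀ (V₀/V)^(Q_out/(Q_in−Q_out)) = 17.6 × (224/524.08)^(2.0620) = 3.0502 mg.
C = m/V = 3.0502/524.08 = 0.0058202 mg/gal.

0.00582 mg/gal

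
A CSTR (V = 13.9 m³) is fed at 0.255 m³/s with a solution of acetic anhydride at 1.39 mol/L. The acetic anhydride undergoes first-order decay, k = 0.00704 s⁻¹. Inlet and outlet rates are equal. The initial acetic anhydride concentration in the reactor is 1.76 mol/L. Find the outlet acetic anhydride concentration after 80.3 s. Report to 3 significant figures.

1.10 mol/L

V dC/dt = Q(C_in − C) − k V C.
dC/dt = (Q/V) C_in − (Q/V + k) C; effective rate a = Q/V + k = 0.018345 + 0.00704 = 0.025385 s⁻¹.
C_ss = Q C_in/(Q + kV) = 1.0045 mol/L; C(t) = C_ss + (C₀ − C_ss) e^(−a t).
C(80.3) = 1.0045 + (0.75548)·e^(−0.025385·80.3) = 1.0045 + (0.75548)·0.13023 = 1.1029 mol/L.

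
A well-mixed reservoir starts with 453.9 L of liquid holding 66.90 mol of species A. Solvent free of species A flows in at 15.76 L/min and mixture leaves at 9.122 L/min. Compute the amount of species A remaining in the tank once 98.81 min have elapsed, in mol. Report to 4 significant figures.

19.58 mol

Total volume: dV/dt = Q_in − Q_out = 6.63800 L/min, so V(t) = 453.9 + 6.63800 t and V(98.81) = 1109.80 L.
Species balance (pure solvent in): dm/dt = −Q_out · m/V(t).
Separate: dm/m = −Q_out dt/V(t) ⇒ ln(m/m₀) = −(Q_out/(Q_in−Q_out)) ln(V/V₀).
m = m₀ (V₀/V)^(Q_out/(Q_in−Q_out)) = 66.90 × (453.9/1109.80)^(1.37421) = 19.5813 mol.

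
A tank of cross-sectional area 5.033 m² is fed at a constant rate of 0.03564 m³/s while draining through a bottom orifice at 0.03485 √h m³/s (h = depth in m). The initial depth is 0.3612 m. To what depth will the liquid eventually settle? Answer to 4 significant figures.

1.046 m

A dh/dt = Q_in − 0.03485 √h. Steady state requires inflow = outflow:
Q_in = 0.03485 √h_ss ⇒ √h_ss = 0.03564/0.03485 = 1.02267.
h_ss = 1.02267² = 1.04585 m. (Since h₀ = 0.3612 m < h_ss, the level will rise toward this value.)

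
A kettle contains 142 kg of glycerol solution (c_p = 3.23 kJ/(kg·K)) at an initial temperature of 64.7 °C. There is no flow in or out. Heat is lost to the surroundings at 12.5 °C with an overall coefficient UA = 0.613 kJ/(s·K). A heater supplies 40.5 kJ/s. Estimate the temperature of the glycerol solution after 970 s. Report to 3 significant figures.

Heat balance on the well-mixed liquid: M c_p dT/dt = −UA(T − T_amb) + Q̇.
dT/dt = (T_ss − T)/τ with T_ss = T_amb + Q̇/UA = 12.5 + 40.5/0.613 = 78.569 °C, τ = M c_p/UA = 142·3.23/0.613 = 748.22 s.
This is linear first-order; T(t) = T_ss + (T₀ − T_ss) e^(−t/τ).
T(970) = 78.569 + (-13.869)·0.27351 = 74.775 °C.

74.8 °C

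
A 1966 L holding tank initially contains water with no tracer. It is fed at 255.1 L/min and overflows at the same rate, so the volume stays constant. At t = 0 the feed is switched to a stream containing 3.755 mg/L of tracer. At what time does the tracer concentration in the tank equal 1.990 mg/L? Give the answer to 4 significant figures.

5.818 min

Species balance: V dC/dt = Q(C_in − C) ⇒ τ = V/Q = 7.70678 min.
C(t) = C_in + (C₀ − C_in) e^(−t/τ). Set C = 1.990 and solve for t:
e^(−t/τ) = (C − C_in)/(C₀ − C_in) = (1.990 − 3.755)/(0 − 3.755) = 0.470040
t = −τ ln(…) = 7.70678 × 0.754938 = 5.81814 min.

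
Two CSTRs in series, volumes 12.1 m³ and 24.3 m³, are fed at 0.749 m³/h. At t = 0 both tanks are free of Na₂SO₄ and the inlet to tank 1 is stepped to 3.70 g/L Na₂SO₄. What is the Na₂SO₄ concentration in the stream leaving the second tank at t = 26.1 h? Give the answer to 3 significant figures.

Each tank obeys Vᵢ dCᵢ/dt = Q(Cᵢ₋₁ − Cᵢ), so τᵢ = Vᵢ/Q.
τ₁ = 12.1/0.749 = 16.155 h; τ₂ = 24.3/0.749 = 32.443 h.
Solving the cascade with C₁(0)=C₂(0)=0 gives C₂(t) = C_in[1 − (τ₁ e^(−t/τ₁) − τ₂ e^(−t/τ₂))/(τ₁ − τ₂)].
At t = 26.1: e^(−t/τ₁) = 0.19877, e^(−t/τ₂) = 0.44732.
C₂ = 3.70·[1 − (16.155·0.19877 − 32.443·0.44732)/(-16.288)] = 3.70·0.30617 = 1.1328 g/L.

1.13 g/L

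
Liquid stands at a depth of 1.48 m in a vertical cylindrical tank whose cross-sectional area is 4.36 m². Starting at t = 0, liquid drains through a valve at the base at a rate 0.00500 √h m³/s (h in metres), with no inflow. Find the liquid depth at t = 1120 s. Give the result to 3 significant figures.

With no inflow, A dh/dt = −0.00500 √h.
∫ h^(−1/2) dh = −(0.00500/A) ∫ dt, giving 2√h = 2√h₀ − (0.00500/A) t.
√h = √1.48 − 0.00500·1120/(2·4.36) = 1.2166 − 0.64220 = 0.57435.
h = 0.57435² = 0.32988 m.

0.330 m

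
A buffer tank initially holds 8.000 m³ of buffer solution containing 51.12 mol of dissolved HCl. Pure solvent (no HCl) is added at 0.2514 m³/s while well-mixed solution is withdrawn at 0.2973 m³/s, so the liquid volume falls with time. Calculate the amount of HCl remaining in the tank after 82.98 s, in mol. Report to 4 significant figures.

Let m(t) be the amount of HCl. Volume: V(t) = V₀ + (Q_in − Q_out) t = 8.000 − 0.0459000 t; V(82.98) = 4.19122 m³.
Solute balance: dm/dt = 0 − Q_out C = −Q_out m/V(t).
dm/m = −Q_out dt/(V₀ − 0.0459000 t); integrating gives ln(m/m₀) = −(Q_out/(Q_in−Q_out)) ln(V/V₀).
m = m₀ (V₀/V)^(Q_out/(Q_in−Q_out)) = 51.12 × (8.000/4.19122)^(-6.47712) = 0.776497 mol.

0.7765 mol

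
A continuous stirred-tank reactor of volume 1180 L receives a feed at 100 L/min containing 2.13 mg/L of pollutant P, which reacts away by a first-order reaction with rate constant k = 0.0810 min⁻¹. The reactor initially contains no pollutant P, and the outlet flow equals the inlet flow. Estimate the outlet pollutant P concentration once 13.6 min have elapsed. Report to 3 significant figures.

Species balance: V dC/dt = Q C_in − Q C − k V C.
This is linear with rate a = Q/V + k = 0.16575 min⁻¹.
C_ss = Q C_in/(Q + kV) = 1.0891 mg/L; C(t) = C_ss + (C₀ − C_ss) e^(−a t).
C(13.6) = 1.0891 + (-1.0891)·e^(−0.16575·13.6) = 1.0891 + (-1.0891)·0.10496 = 0.97476 mg/L.

0.975 mg/L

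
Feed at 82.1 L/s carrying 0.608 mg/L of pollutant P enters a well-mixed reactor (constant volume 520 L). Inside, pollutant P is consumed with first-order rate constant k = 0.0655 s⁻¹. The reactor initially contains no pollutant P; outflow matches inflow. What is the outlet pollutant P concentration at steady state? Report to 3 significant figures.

0.430 mg/L

Species balance: V dC/dt = Q C_in − Q C − k V C.
At steady state: 0 = Q C_in − (Q + kV) C_ss, so C_ss = Q C_in/(Q + kV).
C_ss = 82.1·0.608/(82.1 + 0.0655·520) = 49.917/116.16 = 0.42972 mg/L.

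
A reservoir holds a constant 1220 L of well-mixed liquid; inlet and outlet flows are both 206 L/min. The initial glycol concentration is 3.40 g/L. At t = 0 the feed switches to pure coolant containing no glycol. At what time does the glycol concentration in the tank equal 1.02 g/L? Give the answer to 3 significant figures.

7.13 min

Accumulation = in − out for the solute gives V dC/dt = Q(C_in − C), so τ = V/Q = 5.9223 min.
C(t) = C_in + (C₀ − C_in) e^(−t/τ). Set C = 1.02 and solve for t:
e^(−t/τ) = (C − C_in)/(C₀ − C_in) = (1.02 − 0)/(3.40 − 0) = 0.30000
t = −τ ln(…) = 5.9223 × 1.2040 = 7.1303 min.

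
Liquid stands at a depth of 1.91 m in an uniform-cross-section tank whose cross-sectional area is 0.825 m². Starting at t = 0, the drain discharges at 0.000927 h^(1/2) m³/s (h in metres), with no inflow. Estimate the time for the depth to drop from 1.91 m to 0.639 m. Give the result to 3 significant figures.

With no inflow, A dh/dt = −0.000927 √h.
Separate and integrate: 2(√h − √h₀) = −(0.000927/A) t.
t = 2A(√h₀ − √h)/0.000927 = 2·0.825·(√1.91 − √0.639)/0.000927
  = 1.6500 × (1.3820 − 0.79937) / 0.000927 = 1037.1 s.

1040 s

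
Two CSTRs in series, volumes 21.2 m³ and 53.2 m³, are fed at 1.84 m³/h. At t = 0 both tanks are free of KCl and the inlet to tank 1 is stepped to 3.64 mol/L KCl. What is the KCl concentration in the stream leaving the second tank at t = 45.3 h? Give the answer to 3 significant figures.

2.42 mol/L

Species balance on tank i: dCᵢ/dt = (Cᵢ₋₁ − Cᵢ)/τᵢ with τᵢ = Vᵢ/Q.
τ₁ = 21.2/1.84 = 11.522 h; τ₂ = 53.2/1.84 = 28.913 h.
Tank 1: C₁ = C_in(1 − e^(−t/τ₁)). Tank 2 (τ₁ ≠ τ₂): C₂ = C_in[1 − (τ₁ e^(−t/τ₁) − τ₂ e^(−t/τ₂))/(τ₁ − τ₂)].
At t = 45.3: e^(−t/τ₁) = 0.019610, e^(−t/τ₂) = 0.20872.
C₂ = 3.64·[1 − (11.522·0.019610 − 28.913·0.20872)/(-17.391)] = 3.64·0.66600 = 2.4242 mol/L.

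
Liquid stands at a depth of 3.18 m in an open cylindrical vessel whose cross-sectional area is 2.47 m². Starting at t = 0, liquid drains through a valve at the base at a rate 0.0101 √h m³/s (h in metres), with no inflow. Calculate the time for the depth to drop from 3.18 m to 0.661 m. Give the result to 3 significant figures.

Unsteady balance on liquid volume: A dh/dt = −0.0101 √h.
Separate and integrate: 2(√h − √h₀) = −(0.0101/A) t.
t = 2A(√h₀ − √h)/0.0101 = 2·2.47·(√3.18 − √0.661)/0.0101
  = 4.9400 × (1.7833 − 0.81302) / 0.0101 = 474.55 s.

475 s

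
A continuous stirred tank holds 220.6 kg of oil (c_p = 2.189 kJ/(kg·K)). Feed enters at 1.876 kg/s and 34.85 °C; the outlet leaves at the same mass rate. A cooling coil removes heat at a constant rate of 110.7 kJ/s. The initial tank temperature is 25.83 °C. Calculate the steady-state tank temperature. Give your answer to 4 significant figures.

7.893 °C

First-law balance (no shaft work): M c_p dT/dt = ṁ c_p (T_in − T) − 110.7.
At steady state dT/dt = 0 ⇒ T_ss = T_in − Q̇/(ṁ c_p) = 34.85 − 110.7/(1.876·2.189) = 7.89316 °C.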